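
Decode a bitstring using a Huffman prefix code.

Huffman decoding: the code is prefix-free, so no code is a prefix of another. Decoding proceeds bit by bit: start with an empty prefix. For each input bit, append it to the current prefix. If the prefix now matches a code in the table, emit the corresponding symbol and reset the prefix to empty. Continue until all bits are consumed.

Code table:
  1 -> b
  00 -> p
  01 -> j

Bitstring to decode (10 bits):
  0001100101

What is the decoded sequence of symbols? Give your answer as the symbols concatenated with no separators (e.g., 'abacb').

Answer: pjbpbj

Derivation:
Bit 0: prefix='0' (no match yet)
Bit 1: prefix='00' -> emit 'p', reset
Bit 2: prefix='0' (no match yet)
Bit 3: prefix='01' -> emit 'j', reset
Bit 4: prefix='1' -> emit 'b', reset
Bit 5: prefix='0' (no match yet)
Bit 6: prefix='00' -> emit 'p', reset
Bit 7: prefix='1' -> emit 'b', reset
Bit 8: prefix='0' (no match yet)
Bit 9: prefix='01' -> emit 'j', reset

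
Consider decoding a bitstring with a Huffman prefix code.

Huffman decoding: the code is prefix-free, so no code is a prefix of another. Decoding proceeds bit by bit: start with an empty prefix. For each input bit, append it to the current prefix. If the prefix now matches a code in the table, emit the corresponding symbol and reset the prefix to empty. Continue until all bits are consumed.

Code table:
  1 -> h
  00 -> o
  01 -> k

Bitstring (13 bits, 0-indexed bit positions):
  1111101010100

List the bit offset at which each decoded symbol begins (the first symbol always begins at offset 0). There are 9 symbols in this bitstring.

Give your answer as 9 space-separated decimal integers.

Answer: 0 1 2 3 4 5 7 9 11

Derivation:
Bit 0: prefix='1' -> emit 'h', reset
Bit 1: prefix='1' -> emit 'h', reset
Bit 2: prefix='1' -> emit 'h', reset
Bit 3: prefix='1' -> emit 'h', reset
Bit 4: prefix='1' -> emit 'h', reset
Bit 5: prefix='0' (no match yet)
Bit 6: prefix='01' -> emit 'k', reset
Bit 7: prefix='0' (no match yet)
Bit 8: prefix='01' -> emit 'k', reset
Bit 9: prefix='0' (no match yet)
Bit 10: prefix='01' -> emit 'k', reset
Bit 11: prefix='0' (no match yet)
Bit 12: prefix='00' -> emit 'o', reset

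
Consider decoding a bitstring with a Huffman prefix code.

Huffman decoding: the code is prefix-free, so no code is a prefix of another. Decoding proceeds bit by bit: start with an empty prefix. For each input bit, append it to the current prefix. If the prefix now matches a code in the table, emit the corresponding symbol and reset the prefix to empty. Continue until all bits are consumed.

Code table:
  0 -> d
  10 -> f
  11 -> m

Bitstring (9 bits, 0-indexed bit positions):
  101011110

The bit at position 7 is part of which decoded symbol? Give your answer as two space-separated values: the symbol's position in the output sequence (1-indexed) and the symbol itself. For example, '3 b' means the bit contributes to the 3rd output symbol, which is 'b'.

Answer: 4 m

Derivation:
Bit 0: prefix='1' (no match yet)
Bit 1: prefix='10' -> emit 'f', reset
Bit 2: prefix='1' (no match yet)
Bit 3: prefix='10' -> emit 'f', reset
Bit 4: prefix='1' (no match yet)
Bit 5: prefix='11' -> emit 'm', reset
Bit 6: prefix='1' (no match yet)
Bit 7: prefix='11' -> emit 'm', reset
Bit 8: prefix='0' -> emit 'd', reset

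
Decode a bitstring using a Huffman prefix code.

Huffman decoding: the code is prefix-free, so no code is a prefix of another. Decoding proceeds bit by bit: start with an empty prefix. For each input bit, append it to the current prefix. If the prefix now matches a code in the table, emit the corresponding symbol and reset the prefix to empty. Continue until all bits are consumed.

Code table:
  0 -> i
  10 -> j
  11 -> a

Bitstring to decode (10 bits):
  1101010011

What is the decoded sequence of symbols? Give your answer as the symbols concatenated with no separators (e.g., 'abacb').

Answer: aijjia

Derivation:
Bit 0: prefix='1' (no match yet)
Bit 1: prefix='11' -> emit 'a', reset
Bit 2: prefix='0' -> emit 'i', reset
Bit 3: prefix='1' (no match yet)
Bit 4: prefix='10' -> emit 'j', reset
Bit 5: prefix='1' (no match yet)
Bit 6: prefix='10' -> emit 'j', reset
Bit 7: prefix='0' -> emit 'i', reset
Bit 8: prefix='1' (no match yet)
Bit 9: prefix='11' -> emit 'a', reset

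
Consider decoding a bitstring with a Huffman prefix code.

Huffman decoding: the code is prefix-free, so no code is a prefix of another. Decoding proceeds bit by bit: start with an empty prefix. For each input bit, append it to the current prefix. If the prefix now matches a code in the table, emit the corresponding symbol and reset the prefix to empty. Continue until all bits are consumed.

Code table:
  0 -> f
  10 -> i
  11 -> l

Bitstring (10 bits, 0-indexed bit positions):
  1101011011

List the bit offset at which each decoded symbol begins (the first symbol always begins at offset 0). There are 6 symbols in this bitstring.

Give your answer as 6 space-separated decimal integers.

Bit 0: prefix='1' (no match yet)
Bit 1: prefix='11' -> emit 'l', reset
Bit 2: prefix='0' -> emit 'f', reset
Bit 3: prefix='1' (no match yet)
Bit 4: prefix='10' -> emit 'i', reset
Bit 5: prefix='1' (no match yet)
Bit 6: prefix='11' -> emit 'l', reset
Bit 7: prefix='0' -> emit 'f', reset
Bit 8: prefix='1' (no match yet)
Bit 9: prefix='11' -> emit 'l', reset

Answer: 0 2 3 5 7 8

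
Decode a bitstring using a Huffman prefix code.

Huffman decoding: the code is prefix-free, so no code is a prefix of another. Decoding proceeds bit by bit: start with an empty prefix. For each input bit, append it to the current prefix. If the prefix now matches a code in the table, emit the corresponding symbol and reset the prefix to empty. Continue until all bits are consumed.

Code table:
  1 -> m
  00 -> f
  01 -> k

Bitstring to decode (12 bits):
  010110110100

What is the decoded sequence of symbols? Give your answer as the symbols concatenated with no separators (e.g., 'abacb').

Answer: kkmkmkf

Derivation:
Bit 0: prefix='0' (no match yet)
Bit 1: prefix='01' -> emit 'k', reset
Bit 2: prefix='0' (no match yet)
Bit 3: prefix='01' -> emit 'k', reset
Bit 4: prefix='1' -> emit 'm', reset
Bit 5: prefix='0' (no match yet)
Bit 6: prefix='01' -> emit 'k', reset
Bit 7: prefix='1' -> emit 'm', reset
Bit 8: prefix='0' (no match yet)
Bit 9: prefix='01' -> emit 'k', reset
Bit 10: prefix='0' (no match yet)
Bit 11: prefix='00' -> emit 'f', reset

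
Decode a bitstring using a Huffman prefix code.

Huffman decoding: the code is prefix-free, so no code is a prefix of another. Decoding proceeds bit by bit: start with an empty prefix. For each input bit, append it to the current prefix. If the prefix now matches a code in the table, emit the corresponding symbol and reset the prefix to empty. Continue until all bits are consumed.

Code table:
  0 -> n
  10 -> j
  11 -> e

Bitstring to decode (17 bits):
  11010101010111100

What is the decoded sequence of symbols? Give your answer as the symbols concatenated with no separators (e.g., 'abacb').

Answer: enjjjjeenn

Derivation:
Bit 0: prefix='1' (no match yet)
Bit 1: prefix='11' -> emit 'e', reset
Bit 2: prefix='0' -> emit 'n', reset
Bit 3: prefix='1' (no match yet)
Bit 4: prefix='10' -> emit 'j', reset
Bit 5: prefix='1' (no match yet)
Bit 6: prefix='10' -> emit 'j', reset
Bit 7: prefix='1' (no match yet)
Bit 8: prefix='10' -> emit 'j', reset
Bit 9: prefix='1' (no match yet)
Bit 10: prefix='10' -> emit 'j', reset
Bit 11: prefix='1' (no match yet)
Bit 12: prefix='11' -> emit 'e', reset
Bit 13: prefix='1' (no match yet)
Bit 14: prefix='11' -> emit 'e', reset
Bit 15: prefix='0' -> emit 'n', reset
Bit 16: prefix='0' -> emit 'n', reset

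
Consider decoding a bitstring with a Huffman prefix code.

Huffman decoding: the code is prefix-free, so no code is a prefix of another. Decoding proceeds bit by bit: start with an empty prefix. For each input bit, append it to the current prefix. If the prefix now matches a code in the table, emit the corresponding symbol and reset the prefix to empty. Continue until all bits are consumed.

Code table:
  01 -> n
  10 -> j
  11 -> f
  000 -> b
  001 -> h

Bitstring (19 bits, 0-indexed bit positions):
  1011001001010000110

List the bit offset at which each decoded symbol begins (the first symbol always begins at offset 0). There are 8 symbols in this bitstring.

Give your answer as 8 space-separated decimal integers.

Bit 0: prefix='1' (no match yet)
Bit 1: prefix='10' -> emit 'j', reset
Bit 2: prefix='1' (no match yet)
Bit 3: prefix='11' -> emit 'f', reset
Bit 4: prefix='0' (no match yet)
Bit 5: prefix='00' (no match yet)
Bit 6: prefix='001' -> emit 'h', reset
Bit 7: prefix='0' (no match yet)
Bit 8: prefix='00' (no match yet)
Bit 9: prefix='001' -> emit 'h', reset
Bit 10: prefix='0' (no match yet)
Bit 11: prefix='01' -> emit 'n', reset
Bit 12: prefix='0' (no match yet)
Bit 13: prefix='00' (no match yet)
Bit 14: prefix='000' -> emit 'b', reset
Bit 15: prefix='0' (no match yet)
Bit 16: prefix='01' -> emit 'n', reset
Bit 17: prefix='1' (no match yet)
Bit 18: prefix='10' -> emit 'j', reset

Answer: 0 2 4 7 10 12 15 17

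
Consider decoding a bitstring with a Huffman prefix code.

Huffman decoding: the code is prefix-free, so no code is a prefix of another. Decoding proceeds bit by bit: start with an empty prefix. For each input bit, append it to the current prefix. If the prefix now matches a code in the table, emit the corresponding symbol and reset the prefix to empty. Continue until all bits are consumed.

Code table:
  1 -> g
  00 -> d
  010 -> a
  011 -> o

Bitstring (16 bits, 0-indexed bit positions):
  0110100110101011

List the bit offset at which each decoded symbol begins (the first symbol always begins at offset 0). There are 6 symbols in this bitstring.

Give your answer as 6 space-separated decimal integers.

Answer: 0 3 6 9 12 13

Derivation:
Bit 0: prefix='0' (no match yet)
Bit 1: prefix='01' (no match yet)
Bit 2: prefix='011' -> emit 'o', reset
Bit 3: prefix='0' (no match yet)
Bit 4: prefix='01' (no match yet)
Bit 5: prefix='010' -> emit 'a', reset
Bit 6: prefix='0' (no match yet)
Bit 7: prefix='01' (no match yet)
Bit 8: prefix='011' -> emit 'o', reset
Bit 9: prefix='0' (no match yet)
Bit 10: prefix='01' (no match yet)
Bit 11: prefix='010' -> emit 'a', reset
Bit 12: prefix='1' -> emit 'g', reset
Bit 13: prefix='0' (no match yet)
Bit 14: prefix='01' (no match yet)
Bit 15: prefix='011' -> emit 'o', reset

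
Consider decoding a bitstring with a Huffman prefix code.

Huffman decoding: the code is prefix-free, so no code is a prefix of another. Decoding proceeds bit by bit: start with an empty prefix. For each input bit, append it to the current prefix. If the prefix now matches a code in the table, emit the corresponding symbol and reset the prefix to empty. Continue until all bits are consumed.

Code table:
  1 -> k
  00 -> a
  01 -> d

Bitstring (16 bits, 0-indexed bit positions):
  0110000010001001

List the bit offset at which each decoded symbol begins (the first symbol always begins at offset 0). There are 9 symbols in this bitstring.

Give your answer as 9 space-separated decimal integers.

Answer: 0 2 3 5 7 9 11 13 15

Derivation:
Bit 0: prefix='0' (no match yet)
Bit 1: prefix='01' -> emit 'd', reset
Bit 2: prefix='1' -> emit 'k', reset
Bit 3: prefix='0' (no match yet)
Bit 4: prefix='00' -> emit 'a', reset
Bit 5: prefix='0' (no match yet)
Bit 6: prefix='00' -> emit 'a', reset
Bit 7: prefix='0' (no match yet)
Bit 8: prefix='01' -> emit 'd', reset
Bit 9: prefix='0' (no match yet)
Bit 10: prefix='00' -> emit 'a', reset
Bit 11: prefix='0' (no match yet)
Bit 12: prefix='01' -> emit 'd', reset
Bit 13: prefix='0' (no match yet)
Bit 14: prefix='00' -> emit 'a', reset
Bit 15: prefix='1' -> emit 'k', reset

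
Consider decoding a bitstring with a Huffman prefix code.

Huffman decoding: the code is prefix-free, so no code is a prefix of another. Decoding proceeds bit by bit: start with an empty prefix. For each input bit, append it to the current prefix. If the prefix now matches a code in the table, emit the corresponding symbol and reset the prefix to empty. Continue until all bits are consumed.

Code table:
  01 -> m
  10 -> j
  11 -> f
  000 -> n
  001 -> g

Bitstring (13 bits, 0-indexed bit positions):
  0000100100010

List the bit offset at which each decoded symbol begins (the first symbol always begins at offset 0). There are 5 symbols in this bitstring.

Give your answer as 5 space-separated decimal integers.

Answer: 0 3 5 8 11

Derivation:
Bit 0: prefix='0' (no match yet)
Bit 1: prefix='00' (no match yet)
Bit 2: prefix='000' -> emit 'n', reset
Bit 3: prefix='0' (no match yet)
Bit 4: prefix='01' -> emit 'm', reset
Bit 5: prefix='0' (no match yet)
Bit 6: prefix='00' (no match yet)
Bit 7: prefix='001' -> emit 'g', reset
Bit 8: prefix='0' (no match yet)
Bit 9: prefix='00' (no match yet)
Bit 10: prefix='000' -> emit 'n', reset
Bit 11: prefix='1' (no match yet)
Bit 12: prefix='10' -> emit 'j', reset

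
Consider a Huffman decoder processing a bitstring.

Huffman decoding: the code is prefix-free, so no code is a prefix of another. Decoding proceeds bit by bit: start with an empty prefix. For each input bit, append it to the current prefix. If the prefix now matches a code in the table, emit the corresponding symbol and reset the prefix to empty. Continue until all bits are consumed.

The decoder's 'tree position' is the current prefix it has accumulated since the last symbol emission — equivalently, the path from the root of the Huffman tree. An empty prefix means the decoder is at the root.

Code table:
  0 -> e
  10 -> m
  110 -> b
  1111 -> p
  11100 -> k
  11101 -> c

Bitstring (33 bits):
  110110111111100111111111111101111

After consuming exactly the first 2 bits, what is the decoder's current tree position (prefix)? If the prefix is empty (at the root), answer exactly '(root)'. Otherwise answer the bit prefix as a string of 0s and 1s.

Bit 0: prefix='1' (no match yet)
Bit 1: prefix='11' (no match yet)

Answer: 11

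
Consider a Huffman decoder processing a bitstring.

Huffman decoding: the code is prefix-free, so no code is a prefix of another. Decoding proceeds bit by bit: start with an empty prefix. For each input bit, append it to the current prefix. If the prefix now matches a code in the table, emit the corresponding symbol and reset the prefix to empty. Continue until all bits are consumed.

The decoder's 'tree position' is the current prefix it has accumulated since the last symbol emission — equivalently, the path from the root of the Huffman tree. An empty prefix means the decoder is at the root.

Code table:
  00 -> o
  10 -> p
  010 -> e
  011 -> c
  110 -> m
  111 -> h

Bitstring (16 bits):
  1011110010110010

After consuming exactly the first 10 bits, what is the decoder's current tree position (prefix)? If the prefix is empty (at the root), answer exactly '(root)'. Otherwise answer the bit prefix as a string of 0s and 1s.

Bit 0: prefix='1' (no match yet)
Bit 1: prefix='10' -> emit 'p', reset
Bit 2: prefix='1' (no match yet)
Bit 3: prefix='11' (no match yet)
Bit 4: prefix='111' -> emit 'h', reset
Bit 5: prefix='1' (no match yet)
Bit 6: prefix='10' -> emit 'p', reset
Bit 7: prefix='0' (no match yet)
Bit 8: prefix='01' (no match yet)
Bit 9: prefix='010' -> emit 'e', reset

Answer: (root)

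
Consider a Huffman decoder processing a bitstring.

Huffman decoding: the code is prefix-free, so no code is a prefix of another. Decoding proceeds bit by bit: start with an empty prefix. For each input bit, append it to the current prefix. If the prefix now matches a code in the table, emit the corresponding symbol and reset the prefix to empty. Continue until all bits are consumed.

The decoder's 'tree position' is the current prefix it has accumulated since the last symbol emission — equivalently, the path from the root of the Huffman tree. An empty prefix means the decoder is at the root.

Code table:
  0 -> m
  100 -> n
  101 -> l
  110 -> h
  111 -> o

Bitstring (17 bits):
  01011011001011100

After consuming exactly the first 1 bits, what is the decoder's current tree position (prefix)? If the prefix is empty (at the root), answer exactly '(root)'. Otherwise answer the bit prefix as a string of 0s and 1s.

Bit 0: prefix='0' -> emit 'm', reset

Answer: (root)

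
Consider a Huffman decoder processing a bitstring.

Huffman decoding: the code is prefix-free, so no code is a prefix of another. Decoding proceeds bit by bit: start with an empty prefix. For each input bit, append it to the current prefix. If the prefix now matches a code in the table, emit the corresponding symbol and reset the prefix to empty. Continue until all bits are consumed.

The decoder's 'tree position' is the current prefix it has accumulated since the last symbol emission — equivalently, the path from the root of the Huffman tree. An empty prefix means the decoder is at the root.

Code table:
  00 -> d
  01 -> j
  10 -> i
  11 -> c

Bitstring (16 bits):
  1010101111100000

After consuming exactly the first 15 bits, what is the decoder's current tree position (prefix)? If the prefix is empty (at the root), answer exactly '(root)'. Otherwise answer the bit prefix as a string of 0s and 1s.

Answer: 0

Derivation:
Bit 0: prefix='1' (no match yet)
Bit 1: prefix='10' -> emit 'i', reset
Bit 2: prefix='1' (no match yet)
Bit 3: prefix='10' -> emit 'i', reset
Bit 4: prefix='1' (no match yet)
Bit 5: prefix='10' -> emit 'i', reset
Bit 6: prefix='1' (no match yet)
Bit 7: prefix='11' -> emit 'c', reset
Bit 8: prefix='1' (no match yet)
Bit 9: prefix='11' -> emit 'c', reset
Bit 10: prefix='1' (no match yet)
Bit 11: prefix='10' -> emit 'i', reset
Bit 12: prefix='0' (no match yet)
Bit 13: prefix='00' -> emit 'd', reset
Bit 14: prefix='0' (no match yet)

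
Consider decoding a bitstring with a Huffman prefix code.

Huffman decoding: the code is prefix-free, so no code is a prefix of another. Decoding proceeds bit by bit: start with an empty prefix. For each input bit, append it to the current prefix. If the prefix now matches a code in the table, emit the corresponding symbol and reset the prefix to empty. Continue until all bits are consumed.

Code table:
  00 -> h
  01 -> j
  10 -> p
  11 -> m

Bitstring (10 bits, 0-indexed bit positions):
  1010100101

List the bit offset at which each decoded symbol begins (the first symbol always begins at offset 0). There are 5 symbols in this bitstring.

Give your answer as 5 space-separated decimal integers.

Bit 0: prefix='1' (no match yet)
Bit 1: prefix='10' -> emit 'p', reset
Bit 2: prefix='1' (no match yet)
Bit 3: prefix='10' -> emit 'p', reset
Bit 4: prefix='1' (no match yet)
Bit 5: prefix='10' -> emit 'p', reset
Bit 6: prefix='0' (no match yet)
Bit 7: prefix='01' -> emit 'j', reset
Bit 8: prefix='0' (no match yet)
Bit 9: prefix='01' -> emit 'j', reset

Answer: 0 2 4 6 8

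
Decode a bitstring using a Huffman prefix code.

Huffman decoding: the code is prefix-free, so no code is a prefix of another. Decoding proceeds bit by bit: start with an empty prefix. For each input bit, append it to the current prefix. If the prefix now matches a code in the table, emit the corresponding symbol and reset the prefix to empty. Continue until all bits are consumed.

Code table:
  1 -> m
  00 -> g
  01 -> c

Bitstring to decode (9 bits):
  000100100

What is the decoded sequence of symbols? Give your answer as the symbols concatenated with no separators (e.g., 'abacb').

Answer: gcgmg

Derivation:
Bit 0: prefix='0' (no match yet)
Bit 1: prefix='00' -> emit 'g', reset
Bit 2: prefix='0' (no match yet)
Bit 3: prefix='01' -> emit 'c', reset
Bit 4: prefix='0' (no match yet)
Bit 5: prefix='00' -> emit 'g', reset
Bit 6: prefix='1' -> emit 'm', reset
Bit 7: prefix='0' (no match yet)
Bit 8: prefix='00' -> emit 'g', reset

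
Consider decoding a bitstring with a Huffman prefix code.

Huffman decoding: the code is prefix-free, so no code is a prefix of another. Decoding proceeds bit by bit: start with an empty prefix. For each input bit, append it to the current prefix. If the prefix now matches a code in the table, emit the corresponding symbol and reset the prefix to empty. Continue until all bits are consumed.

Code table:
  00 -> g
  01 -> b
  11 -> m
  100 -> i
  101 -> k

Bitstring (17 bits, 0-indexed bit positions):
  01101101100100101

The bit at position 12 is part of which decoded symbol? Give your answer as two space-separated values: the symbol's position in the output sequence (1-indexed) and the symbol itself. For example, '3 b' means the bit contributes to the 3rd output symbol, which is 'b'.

Bit 0: prefix='0' (no match yet)
Bit 1: prefix='01' -> emit 'b', reset
Bit 2: prefix='1' (no match yet)
Bit 3: prefix='10' (no match yet)
Bit 4: prefix='101' -> emit 'k', reset
Bit 5: prefix='1' (no match yet)
Bit 6: prefix='10' (no match yet)
Bit 7: prefix='101' -> emit 'k', reset
Bit 8: prefix='1' (no match yet)
Bit 9: prefix='10' (no match yet)
Bit 10: prefix='100' -> emit 'i', reset
Bit 11: prefix='1' (no match yet)
Bit 12: prefix='10' (no match yet)
Bit 13: prefix='100' -> emit 'i', reset
Bit 14: prefix='1' (no match yet)
Bit 15: prefix='10' (no match yet)
Bit 16: prefix='101' -> emit 'k', reset

Answer: 5 i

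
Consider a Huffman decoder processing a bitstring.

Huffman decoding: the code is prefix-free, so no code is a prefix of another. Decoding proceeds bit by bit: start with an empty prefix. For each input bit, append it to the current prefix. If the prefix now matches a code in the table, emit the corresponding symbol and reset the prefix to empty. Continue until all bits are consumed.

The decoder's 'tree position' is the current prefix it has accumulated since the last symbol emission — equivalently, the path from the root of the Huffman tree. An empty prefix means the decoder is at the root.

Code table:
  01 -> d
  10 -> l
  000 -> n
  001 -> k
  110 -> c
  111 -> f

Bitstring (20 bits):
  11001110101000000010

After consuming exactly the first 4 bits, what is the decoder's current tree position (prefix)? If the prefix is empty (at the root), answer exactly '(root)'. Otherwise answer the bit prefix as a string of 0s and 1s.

Answer: 0

Derivation:
Bit 0: prefix='1' (no match yet)
Bit 1: prefix='11' (no match yet)
Bit 2: prefix='110' -> emit 'c', reset
Bit 3: prefix='0' (no match yet)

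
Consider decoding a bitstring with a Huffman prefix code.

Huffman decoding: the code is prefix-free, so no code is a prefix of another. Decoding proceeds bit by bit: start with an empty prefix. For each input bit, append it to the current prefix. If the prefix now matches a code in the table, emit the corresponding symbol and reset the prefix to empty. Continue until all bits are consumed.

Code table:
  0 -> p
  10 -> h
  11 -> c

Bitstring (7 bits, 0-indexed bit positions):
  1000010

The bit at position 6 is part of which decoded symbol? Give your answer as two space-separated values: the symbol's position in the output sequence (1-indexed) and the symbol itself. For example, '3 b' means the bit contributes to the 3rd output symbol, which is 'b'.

Answer: 5 h

Derivation:
Bit 0: prefix='1' (no match yet)
Bit 1: prefix='10' -> emit 'h', reset
Bit 2: prefix='0' -> emit 'p', reset
Bit 3: prefix='0' -> emit 'p', reset
Bit 4: prefix='0' -> emit 'p', reset
Bit 5: prefix='1' (no match yet)
Bit 6: prefix='10' -> emit 'h', reset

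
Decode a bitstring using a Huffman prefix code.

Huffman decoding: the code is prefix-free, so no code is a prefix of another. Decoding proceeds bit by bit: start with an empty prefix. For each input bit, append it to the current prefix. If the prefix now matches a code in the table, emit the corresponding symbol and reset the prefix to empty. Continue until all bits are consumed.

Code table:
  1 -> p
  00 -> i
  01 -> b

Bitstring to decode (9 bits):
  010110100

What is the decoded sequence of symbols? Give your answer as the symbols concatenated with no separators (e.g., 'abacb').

Bit 0: prefix='0' (no match yet)
Bit 1: prefix='01' -> emit 'b', reset
Bit 2: prefix='0' (no match yet)
Bit 3: prefix='01' -> emit 'b', reset
Bit 4: prefix='1' -> emit 'p', reset
Bit 5: prefix='0' (no match yet)
Bit 6: prefix='01' -> emit 'b', reset
Bit 7: prefix='0' (no match yet)
Bit 8: prefix='00' -> emit 'i', reset

Answer: bbpbi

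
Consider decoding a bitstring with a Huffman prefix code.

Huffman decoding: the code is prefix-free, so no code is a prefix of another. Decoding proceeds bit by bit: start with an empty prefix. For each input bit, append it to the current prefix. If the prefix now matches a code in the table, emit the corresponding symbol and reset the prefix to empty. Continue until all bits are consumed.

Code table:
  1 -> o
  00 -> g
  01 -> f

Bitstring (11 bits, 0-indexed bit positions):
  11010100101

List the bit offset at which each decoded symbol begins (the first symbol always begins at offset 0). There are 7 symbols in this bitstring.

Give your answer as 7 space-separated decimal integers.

Bit 0: prefix='1' -> emit 'o', reset
Bit 1: prefix='1' -> emit 'o', reset
Bit 2: prefix='0' (no match yet)
Bit 3: prefix='01' -> emit 'f', reset
Bit 4: prefix='0' (no match yet)
Bit 5: prefix='01' -> emit 'f', reset
Bit 6: prefix='0' (no match yet)
Bit 7: prefix='00' -> emit 'g', reset
Bit 8: prefix='1' -> emit 'o', reset
Bit 9: prefix='0' (no match yet)
Bit 10: prefix='01' -> emit 'f', reset

Answer: 0 1 2 4 6 8 9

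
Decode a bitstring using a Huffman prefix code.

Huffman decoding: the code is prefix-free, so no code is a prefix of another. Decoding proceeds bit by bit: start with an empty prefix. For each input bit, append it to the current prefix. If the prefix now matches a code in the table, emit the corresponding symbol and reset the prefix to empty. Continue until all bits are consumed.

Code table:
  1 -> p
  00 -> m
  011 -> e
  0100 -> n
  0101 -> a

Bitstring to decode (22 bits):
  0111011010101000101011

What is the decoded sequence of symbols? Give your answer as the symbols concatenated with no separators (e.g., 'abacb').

Answer: epeanae

Derivation:
Bit 0: prefix='0' (no match yet)
Bit 1: prefix='01' (no match yet)
Bit 2: prefix='011' -> emit 'e', reset
Bit 3: prefix='1' -> emit 'p', reset
Bit 4: prefix='0' (no match yet)
Bit 5: prefix='01' (no match yet)
Bit 6: prefix='011' -> emit 'e', reset
Bit 7: prefix='0' (no match yet)
Bit 8: prefix='01' (no match yet)
Bit 9: prefix='010' (no match yet)
Bit 10: prefix='0101' -> emit 'a', reset
Bit 11: prefix='0' (no match yet)
Bit 12: prefix='01' (no match yet)
Bit 13: prefix='010' (no match yet)
Bit 14: prefix='0100' -> emit 'n', reset
Bit 15: prefix='0' (no match yet)
Bit 16: prefix='01' (no match yet)
Bit 17: prefix='010' (no match yet)
Bit 18: prefix='0101' -> emit 'a', reset
Bit 19: prefix='0' (no match yet)
Bit 20: prefix='01' (no match yet)
Bit 21: prefix='011' -> emit 'e', reset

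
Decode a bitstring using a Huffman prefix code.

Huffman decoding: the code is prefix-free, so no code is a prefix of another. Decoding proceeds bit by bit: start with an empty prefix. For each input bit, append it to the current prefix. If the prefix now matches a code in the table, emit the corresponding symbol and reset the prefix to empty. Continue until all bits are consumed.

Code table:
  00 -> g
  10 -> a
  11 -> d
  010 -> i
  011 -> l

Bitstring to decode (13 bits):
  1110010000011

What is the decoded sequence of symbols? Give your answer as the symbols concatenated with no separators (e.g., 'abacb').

Bit 0: prefix='1' (no match yet)
Bit 1: prefix='11' -> emit 'd', reset
Bit 2: prefix='1' (no match yet)
Bit 3: prefix='10' -> emit 'a', reset
Bit 4: prefix='0' (no match yet)
Bit 5: prefix='01' (no match yet)
Bit 6: prefix='010' -> emit 'i', reset
Bit 7: prefix='0' (no match yet)
Bit 8: prefix='00' -> emit 'g', reset
Bit 9: prefix='0' (no match yet)
Bit 10: prefix='00' -> emit 'g', reset
Bit 11: prefix='1' (no match yet)
Bit 12: prefix='11' -> emit 'd', reset

Answer: daiggd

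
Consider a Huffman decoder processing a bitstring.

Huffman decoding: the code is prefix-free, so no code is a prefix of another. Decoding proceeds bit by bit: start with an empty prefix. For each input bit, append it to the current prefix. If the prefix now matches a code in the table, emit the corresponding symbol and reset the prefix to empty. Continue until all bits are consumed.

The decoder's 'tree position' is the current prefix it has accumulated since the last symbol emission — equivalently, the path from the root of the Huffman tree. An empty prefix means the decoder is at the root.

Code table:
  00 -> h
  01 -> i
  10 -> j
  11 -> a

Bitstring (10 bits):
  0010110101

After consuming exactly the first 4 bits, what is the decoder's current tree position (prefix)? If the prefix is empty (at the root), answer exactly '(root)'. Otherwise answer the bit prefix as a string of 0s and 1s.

Bit 0: prefix='0' (no match yet)
Bit 1: prefix='00' -> emit 'h', reset
Bit 2: prefix='1' (no match yet)
Bit 3: prefix='10' -> emit 'j', reset

Answer: (root)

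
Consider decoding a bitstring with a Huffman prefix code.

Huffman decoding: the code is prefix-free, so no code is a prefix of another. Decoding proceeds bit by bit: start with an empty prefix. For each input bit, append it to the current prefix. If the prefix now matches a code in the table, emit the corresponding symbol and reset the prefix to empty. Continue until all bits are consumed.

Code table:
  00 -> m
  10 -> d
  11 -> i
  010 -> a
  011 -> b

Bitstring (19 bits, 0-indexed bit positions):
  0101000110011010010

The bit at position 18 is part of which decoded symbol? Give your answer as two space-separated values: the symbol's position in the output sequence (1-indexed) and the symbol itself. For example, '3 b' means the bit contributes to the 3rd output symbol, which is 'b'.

Bit 0: prefix='0' (no match yet)
Bit 1: prefix='01' (no match yet)
Bit 2: prefix='010' -> emit 'a', reset
Bit 3: prefix='1' (no match yet)
Bit 4: prefix='10' -> emit 'd', reset
Bit 5: prefix='0' (no match yet)
Bit 6: prefix='00' -> emit 'm', reset
Bit 7: prefix='1' (no match yet)
Bit 8: prefix='11' -> emit 'i', reset
Bit 9: prefix='0' (no match yet)
Bit 10: prefix='00' -> emit 'm', reset
Bit 11: prefix='1' (no match yet)
Bit 12: prefix='11' -> emit 'i', reset
Bit 13: prefix='0' (no match yet)
Bit 14: prefix='01' (no match yet)
Bit 15: prefix='010' -> emit 'a', reset
Bit 16: prefix='0' (no match yet)
Bit 17: prefix='01' (no match yet)
Bit 18: prefix='010' -> emit 'a', reset

Answer: 8 a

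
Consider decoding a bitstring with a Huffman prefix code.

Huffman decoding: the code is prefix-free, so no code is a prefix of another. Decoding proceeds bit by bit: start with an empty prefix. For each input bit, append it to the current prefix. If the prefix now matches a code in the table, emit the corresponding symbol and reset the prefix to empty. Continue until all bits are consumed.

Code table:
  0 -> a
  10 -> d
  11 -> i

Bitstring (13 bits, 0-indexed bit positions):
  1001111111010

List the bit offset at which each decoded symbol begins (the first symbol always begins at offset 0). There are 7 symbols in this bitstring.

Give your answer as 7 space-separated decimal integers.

Bit 0: prefix='1' (no match yet)
Bit 1: prefix='10' -> emit 'd', reset
Bit 2: prefix='0' -> emit 'a', reset
Bit 3: prefix='1' (no match yet)
Bit 4: prefix='11' -> emit 'i', reset
Bit 5: prefix='1' (no match yet)
Bit 6: prefix='11' -> emit 'i', reset
Bit 7: prefix='1' (no match yet)
Bit 8: prefix='11' -> emit 'i', reset
Bit 9: prefix='1' (no match yet)
Bit 10: prefix='10' -> emit 'd', reset
Bit 11: prefix='1' (no match yet)
Bit 12: prefix='10' -> emit 'd', reset

Answer: 0 2 3 5 7 9 11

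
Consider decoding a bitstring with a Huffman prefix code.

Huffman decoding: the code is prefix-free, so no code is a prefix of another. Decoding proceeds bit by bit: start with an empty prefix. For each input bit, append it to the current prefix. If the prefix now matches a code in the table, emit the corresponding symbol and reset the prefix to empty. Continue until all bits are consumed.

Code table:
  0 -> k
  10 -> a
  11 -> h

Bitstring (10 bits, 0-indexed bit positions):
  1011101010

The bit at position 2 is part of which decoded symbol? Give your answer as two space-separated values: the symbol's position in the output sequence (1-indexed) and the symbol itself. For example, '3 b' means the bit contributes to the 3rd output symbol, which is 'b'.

Bit 0: prefix='1' (no match yet)
Bit 1: prefix='10' -> emit 'a', reset
Bit 2: prefix='1' (no match yet)
Bit 3: prefix='11' -> emit 'h', reset
Bit 4: prefix='1' (no match yet)
Bit 5: prefix='10' -> emit 'a', reset
Bit 6: prefix='1' (no match yet)

Answer: 2 h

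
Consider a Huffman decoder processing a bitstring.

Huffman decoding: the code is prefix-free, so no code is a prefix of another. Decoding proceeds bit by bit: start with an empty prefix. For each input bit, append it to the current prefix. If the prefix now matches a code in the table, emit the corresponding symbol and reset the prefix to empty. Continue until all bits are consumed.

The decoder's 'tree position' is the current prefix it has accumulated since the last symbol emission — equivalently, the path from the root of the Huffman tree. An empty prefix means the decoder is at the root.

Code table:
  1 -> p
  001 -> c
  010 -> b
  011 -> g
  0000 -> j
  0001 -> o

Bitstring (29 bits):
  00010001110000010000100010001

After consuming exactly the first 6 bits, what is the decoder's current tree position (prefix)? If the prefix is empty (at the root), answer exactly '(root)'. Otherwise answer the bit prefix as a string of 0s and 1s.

Answer: 00

Derivation:
Bit 0: prefix='0' (no match yet)
Bit 1: prefix='00' (no match yet)
Bit 2: prefix='000' (no match yet)
Bit 3: prefix='0001' -> emit 'o', reset
Bit 4: prefix='0' (no match yet)
Bit 5: prefix='00' (no match yet)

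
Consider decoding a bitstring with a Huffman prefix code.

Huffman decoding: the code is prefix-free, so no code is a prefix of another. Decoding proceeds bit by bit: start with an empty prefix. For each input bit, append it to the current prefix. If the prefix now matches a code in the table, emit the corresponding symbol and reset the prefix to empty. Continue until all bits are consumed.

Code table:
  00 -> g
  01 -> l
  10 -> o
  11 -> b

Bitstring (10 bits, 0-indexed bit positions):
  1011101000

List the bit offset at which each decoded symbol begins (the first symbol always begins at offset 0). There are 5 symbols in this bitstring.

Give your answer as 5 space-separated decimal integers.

Bit 0: prefix='1' (no match yet)
Bit 1: prefix='10' -> emit 'o', reset
Bit 2: prefix='1' (no match yet)
Bit 3: prefix='11' -> emit 'b', reset
Bit 4: prefix='1' (no match yet)
Bit 5: prefix='10' -> emit 'o', reset
Bit 6: prefix='1' (no match yet)
Bit 7: prefix='10' -> emit 'o', reset
Bit 8: prefix='0' (no match yet)
Bit 9: prefix='00' -> emit 'g', reset

Answer: 0 2 4 6 8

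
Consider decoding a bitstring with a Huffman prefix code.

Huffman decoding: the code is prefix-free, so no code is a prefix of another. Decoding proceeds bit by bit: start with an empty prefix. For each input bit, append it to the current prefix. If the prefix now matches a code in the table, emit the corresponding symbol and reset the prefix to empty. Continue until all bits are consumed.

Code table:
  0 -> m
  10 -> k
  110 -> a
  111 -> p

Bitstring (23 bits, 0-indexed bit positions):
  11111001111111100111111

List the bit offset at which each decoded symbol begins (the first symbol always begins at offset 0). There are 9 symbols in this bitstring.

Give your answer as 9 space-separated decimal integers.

Answer: 0 3 6 7 10 13 16 17 20

Derivation:
Bit 0: prefix='1' (no match yet)
Bit 1: prefix='11' (no match yet)
Bit 2: prefix='111' -> emit 'p', reset
Bit 3: prefix='1' (no match yet)
Bit 4: prefix='11' (no match yet)
Bit 5: prefix='110' -> emit 'a', reset
Bit 6: prefix='0' -> emit 'm', reset
Bit 7: prefix='1' (no match yet)
Bit 8: prefix='11' (no match yet)
Bit 9: prefix='111' -> emit 'p', reset
Bit 10: prefix='1' (no match yet)
Bit 11: prefix='11' (no match yet)
Bit 12: prefix='111' -> emit 'p', reset
Bit 13: prefix='1' (no match yet)
Bit 14: prefix='11' (no match yet)
Bit 15: prefix='110' -> emit 'a', reset
Bit 16: prefix='0' -> emit 'm', reset
Bit 17: prefix='1' (no match yet)
Bit 18: prefix='11' (no match yet)
Bit 19: prefix='111' -> emit 'p', reset
Bit 20: prefix='1' (no match yet)
Bit 21: prefix='11' (no match yet)
Bit 22: prefix='111' -> emit 'p', reset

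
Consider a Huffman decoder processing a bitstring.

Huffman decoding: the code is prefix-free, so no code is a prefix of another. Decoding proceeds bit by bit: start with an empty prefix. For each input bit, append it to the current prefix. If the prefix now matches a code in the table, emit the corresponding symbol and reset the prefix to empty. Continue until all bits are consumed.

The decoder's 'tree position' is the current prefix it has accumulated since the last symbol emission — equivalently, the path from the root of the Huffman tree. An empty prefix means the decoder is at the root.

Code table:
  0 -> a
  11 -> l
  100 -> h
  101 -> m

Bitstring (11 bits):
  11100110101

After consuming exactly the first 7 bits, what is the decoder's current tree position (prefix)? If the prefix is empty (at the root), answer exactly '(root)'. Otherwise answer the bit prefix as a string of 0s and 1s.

Answer: (root)

Derivation:
Bit 0: prefix='1' (no match yet)
Bit 1: prefix='11' -> emit 'l', reset
Bit 2: prefix='1' (no match yet)
Bit 3: prefix='10' (no match yet)
Bit 4: prefix='100' -> emit 'h', reset
Bit 5: prefix='1' (no match yet)
Bit 6: prefix='11' -> emit 'l', reset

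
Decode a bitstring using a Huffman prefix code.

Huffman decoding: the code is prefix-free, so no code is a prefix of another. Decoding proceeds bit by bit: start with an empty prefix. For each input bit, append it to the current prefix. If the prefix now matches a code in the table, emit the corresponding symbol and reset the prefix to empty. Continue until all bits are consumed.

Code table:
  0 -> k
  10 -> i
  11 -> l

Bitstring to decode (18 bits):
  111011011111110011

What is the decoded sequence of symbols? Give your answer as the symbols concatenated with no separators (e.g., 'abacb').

Answer: lilklllikl

Derivation:
Bit 0: prefix='1' (no match yet)
Bit 1: prefix='11' -> emit 'l', reset
Bit 2: prefix='1' (no match yet)
Bit 3: prefix='10' -> emit 'i', reset
Bit 4: prefix='1' (no match yet)
Bit 5: prefix='11' -> emit 'l', reset
Bit 6: prefix='0' -> emit 'k', reset
Bit 7: prefix='1' (no match yet)
Bit 8: prefix='11' -> emit 'l', reset
Bit 9: prefix='1' (no match yet)
Bit 10: prefix='11' -> emit 'l', reset
Bit 11: prefix='1' (no match yet)
Bit 12: prefix='11' -> emit 'l', reset
Bit 13: prefix='1' (no match yet)
Bit 14: prefix='10' -> emit 'i', reset
Bit 15: prefix='0' -> emit 'k', reset
Bit 16: prefix='1' (no match yet)
Bit 17: prefix='11' -> emit 'l', reset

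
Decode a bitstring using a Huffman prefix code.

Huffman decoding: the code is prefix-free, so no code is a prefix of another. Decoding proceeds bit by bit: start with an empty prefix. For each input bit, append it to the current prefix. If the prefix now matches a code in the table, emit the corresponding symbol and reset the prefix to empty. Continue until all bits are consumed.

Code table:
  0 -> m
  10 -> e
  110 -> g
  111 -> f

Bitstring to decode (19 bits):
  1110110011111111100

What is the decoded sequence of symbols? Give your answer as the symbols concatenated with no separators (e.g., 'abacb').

Answer: fmgmfffmm

Derivation:
Bit 0: prefix='1' (no match yet)
Bit 1: prefix='11' (no match yet)
Bit 2: prefix='111' -> emit 'f', reset
Bit 3: prefix='0' -> emit 'm', reset
Bit 4: prefix='1' (no match yet)
Bit 5: prefix='11' (no match yet)
Bit 6: prefix='110' -> emit 'g', reset
Bit 7: prefix='0' -> emit 'm', reset
Bit 8: prefix='1' (no match yet)
Bit 9: prefix='11' (no match yet)
Bit 10: prefix='111' -> emit 'f', reset
Bit 11: prefix='1' (no match yet)
Bit 12: prefix='11' (no match yet)
Bit 13: prefix='111' -> emit 'f', reset
Bit 14: prefix='1' (no match yet)
Bit 15: prefix='11' (no match yet)
Bit 16: prefix='111' -> emit 'f', reset
Bit 17: prefix='0' -> emit 'm', reset
Bit 18: prefix='0' -> emit 'm', reset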